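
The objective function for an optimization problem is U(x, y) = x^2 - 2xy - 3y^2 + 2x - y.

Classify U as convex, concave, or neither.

neither

U is quadratic, so its Hessian is the constant matrix H = [[2, -2], [-2, -6]].
det(H) = -16, tr(H) = -4.
det(H) < 0, so H is indefinite: neither convex nor concave.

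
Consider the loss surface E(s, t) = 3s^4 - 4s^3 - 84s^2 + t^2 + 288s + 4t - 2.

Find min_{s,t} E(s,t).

-1478

E(s,t) separates as P(s) + Q(t) − 2, so its minimum is min P + min Q − 2.
P'(s) = 12(s - 3)(s - 2)(s + 4) vanishes at s ∈ {-4, 2, 3}; Q'(t) = 2(t + 2) vanishes at t ∈ {-2}.
Local minima of P (where P''>0): P(-4)=-1472, P(3)=243. Local minima of Q: Q(-2)=-4.
So the global minimum of E is P(-4) + Q(-2) − 2 = -1472 − 4 − 2 = -1478, attained at (-4, -2).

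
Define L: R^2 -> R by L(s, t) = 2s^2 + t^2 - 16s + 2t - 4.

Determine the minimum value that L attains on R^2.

-37

L(s,t) separates as P(s) + Q(t) − 4, so its minimum is min P + min Q − 4.
P'(s) = 4s - 16 vanishes at s ∈ {4}; Q'(t) = 2(t + 1) vanishes at t ∈ {-1}.
Local minima of P (where P''>0): P(4)=-32. Local minima of Q: Q(-1)=-1.
So the global minimum of L is P(4) + Q(-1) − 4 = -32 − 1 − 4 = -37, attained at (4, -1).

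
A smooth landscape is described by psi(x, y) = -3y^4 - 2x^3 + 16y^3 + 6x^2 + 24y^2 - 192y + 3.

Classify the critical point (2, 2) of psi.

The mixed partial ∂²psi/∂x∂y is 0, so the Hessian at any point is diag(psi_xx, psi_yy) = diag(12(-x + 1), 12(-3y^2 + 8y + 4)).
At (2, 2): H = diag(-12, 96).
The eigenvalues have opposite signs, so H is indefinite: a saddle point.

saddle point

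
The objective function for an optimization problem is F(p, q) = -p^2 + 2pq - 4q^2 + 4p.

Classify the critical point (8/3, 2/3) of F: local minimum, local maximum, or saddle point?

The Hessian of F is constant: H = [[-2, 2], [2, -8]].
det(H) = (-2)·(-8) − 2² = 12.
det(H) > 0 and tr(H) = -10 < 0, so H is negative definite and the point is a local maximum.

local maximum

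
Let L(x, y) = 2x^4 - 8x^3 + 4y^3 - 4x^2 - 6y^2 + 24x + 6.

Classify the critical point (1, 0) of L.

local maximum

The mixed partial ∂²L/∂x∂y is 0, so the Hessian at any point is diag(L_xx, L_yy) = diag(8(3x^2 - 6x - 1), 12(2y - 1)).
At (1, 0): H = diag(-32, -12).
Both eigenvalues are negative, so H is negative definite: a local maximum.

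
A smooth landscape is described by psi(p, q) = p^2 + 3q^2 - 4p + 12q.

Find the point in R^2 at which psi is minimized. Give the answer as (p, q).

(2, -2)

psi(p,q) separates as A(p) + B(q), so its minimum is min A + min B.
A'(p) = 2p - 4 vanishes at p ∈ {2}; B'(q) = 6q + 12 vanishes at q ∈ {-2}.
Local minima of A (where A''>0): A(2)=-4. Local minima of B: B(-2)=-12.
So the global minimum of psi is A(2) + B(-2) = -4 − 12 = -16, attained at (2, -2).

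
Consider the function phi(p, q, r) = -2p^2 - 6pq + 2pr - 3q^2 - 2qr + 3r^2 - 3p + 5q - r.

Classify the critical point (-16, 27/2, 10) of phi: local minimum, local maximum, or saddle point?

The Hessian is constant: H = [[-4, -6, 2], [-6, -6, -2], [2, -2, 6]].
Leading principal minors: Δ₁ = -4, Δ₂ = -12, Δ₃ = 16.
The minors fit neither the all-positive nor the alternating-sign pattern, so H is indefinite: a saddle point.

saddle point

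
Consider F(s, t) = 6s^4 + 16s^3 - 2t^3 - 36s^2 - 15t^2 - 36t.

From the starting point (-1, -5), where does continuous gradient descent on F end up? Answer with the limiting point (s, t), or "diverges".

F is separable, so gradient descent decouples: s follows -∂F/∂s, t follows -∂F/∂t.
∂F/∂s = 24s(s - 1)(s + 3); at s=-1 this is 96, so s decreases.
∂F/∂t = -6(t + 2)(t + 3); at t=-5 this is -36, so t increases.
s converges to its nearest critical value -3 (a local min of the s-part); t converges to -3. The iterate converges to (-3, -3).

(-3, -3)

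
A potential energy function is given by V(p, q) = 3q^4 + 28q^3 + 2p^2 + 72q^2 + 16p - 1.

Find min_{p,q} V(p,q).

-33

V(p,q) separates as A(p) + B(q) − 1, so its minimum is min A + min B − 1.
A'(p) = 4p + 16 vanishes at p ∈ {-4}; B'(q) = 12q(q + 3)(q + 4) vanishes at q ∈ {-4, -3, 0}.
Local minima of A (where A''>0): A(-4)=-32. Local minima of B: B(-4)=128, B(0)=0.
So the global minimum of V is A(-4) + B(0) − 1 = -32 + 0 − 1 = -33, attained at (-4, 0).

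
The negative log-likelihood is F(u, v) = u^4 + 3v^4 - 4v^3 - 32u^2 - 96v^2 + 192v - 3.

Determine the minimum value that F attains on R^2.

F(u,v) separates as P(u) + Q(v) − 3, so its minimum is min P + min Q − 3.
P'(u) = 4u(u - 4)(u + 4) vanishes at u ∈ {-4, 0, 4}; Q'(v) = 12(v - 4)(v - 1)(v + 4) vanishes at v ∈ {-4, 1, 4}.
Local minima of P (where P''>0): P(-4)=-256, P(4)=-256. Local minima of Q: Q(-4)=-1280, Q(4)=-256.
So the global minimum of F is P(-4) + Q(-4) − 3 = -256 − 1280 − 3 = -1539, attained at (-4, -4).

-1539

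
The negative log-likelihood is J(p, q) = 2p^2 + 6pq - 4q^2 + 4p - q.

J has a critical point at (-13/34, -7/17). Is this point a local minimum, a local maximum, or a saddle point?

saddle point

The Hessian of J is constant: H = [[4, 6], [6, -8]].
det(H) = 4·(-8) − 6² = -68.
Since det(H) < 0, H is indefinite and the critical point is a saddle point.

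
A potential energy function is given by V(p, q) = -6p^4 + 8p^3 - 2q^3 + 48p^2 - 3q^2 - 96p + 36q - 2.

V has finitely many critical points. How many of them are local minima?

V separates as a function of p plus a function of q, so ∇V=0 decouples.
∂V/∂p = -24(p - 2)(p - 1)(p + 2) = 0 at p ∈ {-2, 1, 2}; ∂V/∂q = -6(q - 2)(q + 3) = 0 at q ∈ {-3, 2}.
The Hessian is diagonal: diag(V_pp, V_qq). Second derivatives: V_pp(-2)=-288, V_pp(1)=72, V_pp(2)=-96; V_qq(-3)=30, V_qq(2)=-30.
Local minima occur where both diagonal entries positive: (1, -3). Count: 1.

1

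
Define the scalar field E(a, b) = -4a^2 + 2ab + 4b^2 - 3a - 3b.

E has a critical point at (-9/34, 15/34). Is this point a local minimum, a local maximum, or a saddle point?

saddle point

The Hessian of E is constant: H = [[-8, 2], [2, 8]].
det(H) = (-8)·8 − 2² = -68.
Since det(H) < 0, H is indefinite and the critical point is a saddle point.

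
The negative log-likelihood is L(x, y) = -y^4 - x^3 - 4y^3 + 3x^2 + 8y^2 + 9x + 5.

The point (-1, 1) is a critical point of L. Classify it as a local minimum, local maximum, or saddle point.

The mixed partial ∂²L/∂x∂y is 0, so the Hessian at any point is diag(L_xx, L_yy) = diag(6(-x + 1), 4(-3y^2 - 6y + 4)).
At (-1, 1): H = diag(12, -20).
The eigenvalues have opposite signs, so H is indefinite: a saddle point.

saddle point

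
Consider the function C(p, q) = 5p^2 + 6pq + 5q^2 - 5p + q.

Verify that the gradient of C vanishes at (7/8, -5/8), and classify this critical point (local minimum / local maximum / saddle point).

∇C = (10p + 6q - 5, 6p + 10q + 1); substituting (7/8, -5/8) gives ∇C = (0, 0), so (7/8, -5/8) is indeed a critical point.
The Hessian of C is constant: H = [[10, 6], [6, 10]].
det(H) = 10·10 − 6² = 64.
det(H) > 0 and tr(H) = 20 > 0, so H is positive definite and the point is a local minimum.

local minimum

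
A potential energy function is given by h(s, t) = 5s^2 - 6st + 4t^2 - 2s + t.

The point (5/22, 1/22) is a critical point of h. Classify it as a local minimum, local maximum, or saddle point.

The Hessian of h is constant: H = [[10, -6], [-6, 8]].
det(H) = 10·8 − (-6)² = 44.
det(H) > 0 and tr(H) = 18 > 0, so H is positive definite and the point is a local minimum.

local minimum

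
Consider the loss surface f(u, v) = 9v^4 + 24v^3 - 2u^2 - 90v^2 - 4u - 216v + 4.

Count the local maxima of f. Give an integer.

1

f separates as a function of u plus a function of v, so ∇f=0 decouples.
∂f/∂u = -4(u + 1) = 0 at u ∈ {-1}; ∂f/∂v = 36(v - 2)(v + 1)(v + 3) = 0 at v ∈ {-3, -1, 2}.
The Hessian is diagonal: diag(f_uu, f_vv). Second derivatives: f_uu(-1)=-4; f_vv(-3)=360, f_vv(-1)=-216, f_vv(2)=540.
Local maxima occur where both diagonal entries negative: (-1, -1). Count: 1.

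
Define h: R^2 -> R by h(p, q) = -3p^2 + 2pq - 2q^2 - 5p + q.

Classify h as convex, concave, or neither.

h is quadratic, so its Hessian is the constant matrix H = [[-6, 2], [2, -4]].
det(H) = 20, tr(H) = -10.
det(H) > 0 and tr(H) < 0, so H is negative definite everywhere: concave.

concave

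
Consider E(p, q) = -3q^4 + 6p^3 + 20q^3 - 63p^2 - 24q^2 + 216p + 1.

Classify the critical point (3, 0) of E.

local maximum

The mixed partial ∂²E/∂p∂q is 0, so the Hessian at any point is diag(E_pp, E_qq) = diag(18(2p - 7), 12(-3q^2 + 10q - 4)).
At (3, 0): H = diag(-18, -48).
Both eigenvalues are negative, so H is negative definite: a local maximum.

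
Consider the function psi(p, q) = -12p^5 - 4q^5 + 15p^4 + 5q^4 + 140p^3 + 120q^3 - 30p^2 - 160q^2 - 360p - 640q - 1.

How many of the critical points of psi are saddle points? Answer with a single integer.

8

psi separates as a function of p plus a function of q, so ∇psi=0 decouples.
∂psi/∂p = -60(p - 3)(p - 1)(p + 1)(p + 2) = 0 at p ∈ {-2, -1, 1, 3}; ∂psi/∂q = -20(q - 4)(q - 2)(q + 1)(q + 4) = 0 at q ∈ {-4, -1, 2, 4}.
The Hessian is diagonal: diag(psi_pp, psi_qq). Second derivatives: psi_pp(-2)=900, psi_pp(-1)=-480, psi_pp(1)=720, psi_pp(3)=-2400; psi_qq(-4)=2880, psi_qq(-1)=-900, psi_qq(2)=720, psi_qq(4)=-1600.
Saddle points occur where the two diagonal entries have opposite signs: (-2, -1), (-2, 4), (-1, -4), (-1, 2), (1, -1), (1, 4), (3, -4), (3, 2). Count: 8.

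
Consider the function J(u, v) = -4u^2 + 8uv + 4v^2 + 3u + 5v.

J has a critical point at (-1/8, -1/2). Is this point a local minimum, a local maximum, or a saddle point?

saddle point

The Hessian of J is constant: H = [[-8, 8], [8, 8]].
det(H) = (-8)·8 − 8² = -128.
Since det(H) < 0, H is indefinite and the critical point is a saddle point.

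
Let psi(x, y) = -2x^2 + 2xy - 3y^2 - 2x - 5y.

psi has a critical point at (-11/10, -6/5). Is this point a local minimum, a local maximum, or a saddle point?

The Hessian of psi is constant: H = [[-4, 2], [2, -6]].
det(H) = (-4)·(-6) − 2² = 20.
det(H) > 0 and tr(H) = -10 < 0, so H is negative definite and the point is a local maximum.

local maximum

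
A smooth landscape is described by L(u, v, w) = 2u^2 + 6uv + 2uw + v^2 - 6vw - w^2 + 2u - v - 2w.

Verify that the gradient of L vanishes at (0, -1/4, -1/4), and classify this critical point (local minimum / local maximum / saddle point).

saddle point

∇L = (4u + 6v + 2w + 2, 6u + 2v - 6w - 1, 2u - 6v - 2w - 2); substituting (0, -1/4, -1/4) gives ∇L = (0, 0, 0), so (0, -1/4, -1/4) is indeed a critical point.
The Hessian is constant: H = [[4, 6, 2], [6, 2, -6], [2, -6, -2]].
Leading principal minors: Δ₁ = 4, Δ₂ = -28, Δ₃ = -240.
The minors fit neither the all-positive nor the alternating-sign pattern, so H is indefinite: a saddle point.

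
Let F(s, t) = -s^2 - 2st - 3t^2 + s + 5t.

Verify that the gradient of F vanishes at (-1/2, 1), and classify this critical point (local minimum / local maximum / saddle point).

local maximum

∇F = (-2s - 2t + 1, -2s - 6t + 5); substituting (-1/2, 1) gives ∇F = (0, 0), so (-1/2, 1) is indeed a critical point.
The Hessian of F is constant: H = [[-2, -2], [-2, -6]].
det(H) = (-2)·(-6) − (-2)² = 8.
det(H) > 0 and tr(H) = -8 < 0, so H is negative definite and the point is a local maximum.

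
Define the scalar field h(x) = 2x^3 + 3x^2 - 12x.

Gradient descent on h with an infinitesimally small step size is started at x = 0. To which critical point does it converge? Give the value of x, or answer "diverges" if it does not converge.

1

h'(x) = 6(x - 1)(x + 2), so h'(0) = -12.
Gradient descent moves in the -h' direction, i.e. x is increasing.
The nearest critical point in that direction is x = 1, where h'' = 18 > 0 (a local minimum). The iterate converges there.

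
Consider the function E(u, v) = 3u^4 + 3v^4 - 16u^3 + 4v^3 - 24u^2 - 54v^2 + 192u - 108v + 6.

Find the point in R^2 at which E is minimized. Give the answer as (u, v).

E(u,v) separates as P(u) + Q(v) + 6, so its minimum is min P + min Q + 6.
P'(u) = 12(u - 4)(u - 2)(u + 2) vanishes at u ∈ {-2, 2, 4}; Q'(v) = 12(v - 3)(v + 1)(v + 3) vanishes at v ∈ {-3, -1, 3}.
Local minima of P (where P''>0): P(-2)=-304, P(4)=128. Local minima of Q: Q(-3)=-27, Q(3)=-459.
So the global minimum of E is P(-2) + Q(3) + 6 = -304 − 459 + 6 = -757, attained at (-2, 3).

(-2, 3)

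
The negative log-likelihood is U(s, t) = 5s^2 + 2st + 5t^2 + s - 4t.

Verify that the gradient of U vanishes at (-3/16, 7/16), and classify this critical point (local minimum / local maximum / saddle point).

∇U = (10s + 2t + 1, 2s + 10t - 4); substituting (-3/16, 7/16) gives ∇U = (0, 0), so (-3/16, 7/16) is indeed a critical point.
The Hessian of U is constant: H = [[10, 2], [2, 10]].
det(H) = 10·10 − 2² = 96.
det(H) > 0 and tr(H) = 20 > 0, so H is positive definite and the point is a local minimum.

local minimum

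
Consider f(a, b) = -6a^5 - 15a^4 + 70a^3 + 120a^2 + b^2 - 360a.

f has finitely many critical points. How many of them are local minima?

2

f separates as a function of a plus a function of b, so ∇f=0 decouples.
∂f/∂a = -30(a - 2)(a - 1)(a + 2)(a + 3) = 0 at a ∈ {-3, -2, 1, 2}; ∂f/∂b = 2b = 0 at b ∈ {0}.
The Hessian is diagonal: diag(f_aa, f_bb). Second derivatives: f_aa(-3)=600, f_aa(-2)=-360, f_aa(1)=360, f_aa(2)=-600; f_bb(0)=2.
Local minima occur where both diagonal entries positive: (-3, 0), (1, 0). Count: 2.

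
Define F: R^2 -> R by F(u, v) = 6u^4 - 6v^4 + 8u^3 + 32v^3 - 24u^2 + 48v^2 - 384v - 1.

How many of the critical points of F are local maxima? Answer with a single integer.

2

F separates as a function of u plus a function of v, so ∇F=0 decouples.
∂F/∂u = 24u(u - 1)(u + 2) = 0 at u ∈ {-2, 0, 1}; ∂F/∂v = -24(v - 4)(v - 2)(v + 2) = 0 at v ∈ {-2, 2, 4}.
The Hessian is diagonal: diag(F_uu, F_vv). Second derivatives: F_uu(-2)=144, F_uu(0)=-48, F_uu(1)=72; F_vv(-2)=-576, F_vv(2)=192, F_vv(4)=-288.
Local maxima occur where both diagonal entries negative: (0, -2), (0, 4). Count: 2.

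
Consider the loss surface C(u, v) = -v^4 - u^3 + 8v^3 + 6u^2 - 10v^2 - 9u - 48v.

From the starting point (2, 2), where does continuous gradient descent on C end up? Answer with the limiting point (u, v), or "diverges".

C is separable, so gradient descent decouples: u follows -∂C/∂u, v follows -∂C/∂v.
∂C/∂u = -3(u - 3)(u - 1); at u=2 this is 3, so u decreases.
∂C/∂v = -4(v - 4)(v - 3)(v + 1); at v=2 this is -24, so v increases.
u converges to its nearest critical value 1 (a local min of the u-part); v converges to 3. The iterate converges to (1, 3).

(1, 3)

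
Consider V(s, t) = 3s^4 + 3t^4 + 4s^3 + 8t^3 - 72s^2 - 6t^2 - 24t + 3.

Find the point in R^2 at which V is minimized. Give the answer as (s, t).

(-4, 1)

V(s,t) separates as P(s) + Q(t) + 3, so its minimum is min P + min Q + 3.
P'(s) = 12s(s - 3)(s + 4) vanishes at s ∈ {-4, 0, 3}; Q'(t) = 12(t - 1)(t + 1)(t + 2) vanishes at t ∈ {-2, -1, 1}.
Local minima of P (where P''>0): P(-4)=-640, P(3)=-297. Local minima of Q: Q(-2)=8, Q(1)=-19.
So the global minimum of V is P(-4) + Q(1) + 3 = -640 − 19 + 3 = -656, attained at (-4, 1).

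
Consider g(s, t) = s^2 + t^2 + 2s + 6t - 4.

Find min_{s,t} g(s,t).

-14

g(s,t) separates as P(s) + Q(t) − 4, so its minimum is min P + min Q − 4.
P'(s) = 2s + 2 vanishes at s ∈ {-1}; Q'(t) = 2(t + 3) vanishes at t ∈ {-3}.
Local minima of P (where P''>0): P(-1)=-1. Local minima of Q: Q(-3)=-9.
So the global minimum of g is P(-1) + Q(-3) − 4 = -1 − 9 − 4 = -14, attained at (-1, -3).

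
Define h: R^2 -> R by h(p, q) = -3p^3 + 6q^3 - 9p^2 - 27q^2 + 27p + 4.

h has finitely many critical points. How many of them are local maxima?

1

h separates as a function of p plus a function of q, so ∇h=0 decouples.
∂h/∂p = -9(p - 1)(p + 3) = 0 at p ∈ {-3, 1}; ∂h/∂q = 18q(q - 3) = 0 at q ∈ {0, 3}.
The Hessian is diagonal: diag(h_pp, h_qq). Second derivatives: h_pp(-3)=36, h_pp(1)=-36; h_qq(0)=-54, h_qq(3)=54.
Local maxima occur where both diagonal entries negative: (1, 0). Count: 1.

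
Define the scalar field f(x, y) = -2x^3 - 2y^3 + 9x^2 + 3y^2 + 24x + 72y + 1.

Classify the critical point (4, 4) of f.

The mixed partial ∂²f/∂x∂y is 0, so the Hessian at any point is diag(f_xx, f_yy) = diag(6(-2x + 3), 6(-2y + 1)).
At (4, 4): H = diag(-30, -42).
Both eigenvalues are negative, so H is negative definite: a local maximum.

local maximum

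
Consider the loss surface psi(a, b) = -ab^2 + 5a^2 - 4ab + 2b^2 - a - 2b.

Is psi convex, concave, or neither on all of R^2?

The term -ab^2 is cubic, so the Hessian is not constant.
∂²psi/∂b² = -2a + 4, which takes both signs as a varies (negative for sufficiently large a). A diagonal entry of the Hessian changing sign means the Hessian is neither positive- nor negative-semidefinite on all of R^2.

neither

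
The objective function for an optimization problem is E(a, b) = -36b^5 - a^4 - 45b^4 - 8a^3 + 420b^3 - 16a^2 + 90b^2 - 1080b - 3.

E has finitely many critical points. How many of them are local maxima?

4

E separates as a function of a plus a function of b, so ∇E=0 decouples.
∂E/∂a = -4a(a + 2)(a + 4) = 0 at a ∈ {-4, -2, 0}; ∂E/∂b = -180(b - 2)(b - 1)(b + 1)(b + 3) = 0 at b ∈ {-3, -1, 1, 2}.
The Hessian is diagonal: diag(E_aa, E_bb). Second derivatives: E_aa(-4)=-32, E_aa(-2)=16, E_aa(0)=-32; E_bb(-3)=7200, E_bb(-1)=-2160, E_bb(1)=1440, E_bb(2)=-2700.
Local maxima occur where both diagonal entries negative: (-4, -1), (-4, 2), (0, -1), (0, 2). Count: 4.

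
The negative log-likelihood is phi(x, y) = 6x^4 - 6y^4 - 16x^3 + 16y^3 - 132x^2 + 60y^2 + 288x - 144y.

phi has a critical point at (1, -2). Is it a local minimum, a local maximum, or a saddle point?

local maximum

The mixed partial ∂²phi/∂x∂y is 0, so the Hessian at any point is diag(phi_xx, phi_yy) = diag(24(3x^2 - 4x - 11), 24(-3y^2 + 4y + 5)).
At (1, -2): H = diag(-288, -360).
Both eigenvalues are negative, so H is negative definite: a local maximum.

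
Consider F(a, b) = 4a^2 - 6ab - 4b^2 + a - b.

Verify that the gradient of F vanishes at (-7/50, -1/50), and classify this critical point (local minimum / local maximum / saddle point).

saddle point

∇F = (8a - 6b + 1, -6a - 8b - 1); substituting (-7/50, -1/50) gives ∇F = (0, 0), so (-7/50, -1/50) is indeed a critical point.
The Hessian of F is constant: H = [[8, -6], [-6, -8]].
det(H) = 8·(-8) − (-6)² = -100.
Since det(H) < 0, H is indefinite and the critical point is a saddle point.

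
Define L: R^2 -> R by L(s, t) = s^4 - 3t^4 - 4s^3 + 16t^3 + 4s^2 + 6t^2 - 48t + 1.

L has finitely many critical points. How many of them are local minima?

2

L separates as a function of s plus a function of t, so ∇L=0 decouples.
∂L/∂s = 4s(s - 2)(s - 1) = 0 at s ∈ {0, 1, 2}; ∂L/∂t = -12(t - 4)(t - 1)(t + 1) = 0 at t ∈ {-1, 1, 4}.
The Hessian is diagonal: diag(L_ss, L_tt). Second derivatives: L_ss(0)=8, L_ss(1)=-4, L_ss(2)=8; L_tt(-1)=-120, L_tt(1)=72, L_tt(4)=-180.
Local minima occur where both diagonal entries positive: (0, 1), (2, 1). Count: 2.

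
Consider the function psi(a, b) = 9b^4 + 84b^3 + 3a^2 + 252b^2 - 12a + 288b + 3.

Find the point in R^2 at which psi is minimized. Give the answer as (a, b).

psi(a,b) separates as P(a) + Q(b) + 3, so its minimum is min P + min Q + 3.
P'(a) = 6a - 12 vanishes at a ∈ {2}; Q'(b) = 36(b + 1)(b + 2)(b + 4) vanishes at b ∈ {-4, -2, -1}.
Local minima of P (where P''>0): P(2)=-12. Local minima of Q: Q(-4)=-192, Q(-1)=-111.
So the global minimum of psi is P(2) + Q(-4) + 3 = -12 − 192 + 3 = -201, attained at (2, -4).

(2, -4)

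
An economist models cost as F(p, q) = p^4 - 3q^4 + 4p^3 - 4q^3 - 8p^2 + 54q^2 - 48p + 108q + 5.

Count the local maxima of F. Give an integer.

2

F separates as a function of p plus a function of q, so ∇F=0 decouples.
∂F/∂p = 4(p - 2)(p + 2)(p + 3) = 0 at p ∈ {-3, -2, 2}; ∂F/∂q = -12(q - 3)(q + 1)(q + 3) = 0 at q ∈ {-3, -1, 3}.
The Hessian is diagonal: diag(F_pp, F_qq). Second derivatives: F_pp(-3)=20, F_pp(-2)=-16, F_pp(2)=80; F_qq(-3)=-144, F_qq(-1)=96, F_qq(3)=-288.
Local maxima occur where both diagonal entries negative: (-2, -3), (-2, 3). Count: 2.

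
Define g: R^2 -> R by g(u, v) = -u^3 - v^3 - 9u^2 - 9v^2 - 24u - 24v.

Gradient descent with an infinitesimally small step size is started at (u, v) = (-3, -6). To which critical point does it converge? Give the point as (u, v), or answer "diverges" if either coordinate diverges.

g is separable, so gradient descent decouples: u follows -∂g/∂u, v follows -∂g/∂v.
∂g/∂u = -3(u + 2)(u + 4); at u=-3 this is 3, so u decreases.
∂g/∂v = -3(v + 2)(v + 4); at v=-6 this is -24, so v increases.
u converges to its nearest critical value -4 (a local min of the u-part); v converges to -4. The iterate converges to (-4, -4).

(-4, -4)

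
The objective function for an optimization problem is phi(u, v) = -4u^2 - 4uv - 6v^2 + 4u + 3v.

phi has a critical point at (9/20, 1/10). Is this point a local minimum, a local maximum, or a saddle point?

local maximum

The Hessian of phi is constant: H = [[-8, -4], [-4, -12]].
det(H) = (-8)·(-12) − (-4)² = 80.
det(H) > 0 and tr(H) = -20 < 0, so H is negative definite and the point is a local maximum.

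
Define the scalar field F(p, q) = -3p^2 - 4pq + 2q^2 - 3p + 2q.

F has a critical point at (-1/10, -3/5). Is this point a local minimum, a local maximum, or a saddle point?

The Hessian of F is constant: H = [[-6, -4], [-4, 4]].
det(H) = (-6)·4 − (-4)² = -40.
Since det(H) < 0, H is indefinite and the critical point is a saddle point.

saddle point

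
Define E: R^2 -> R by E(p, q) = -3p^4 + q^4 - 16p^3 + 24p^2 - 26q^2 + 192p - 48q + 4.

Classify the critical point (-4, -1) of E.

The mixed partial ∂²E/∂p∂q is 0, so the Hessian at any point is diag(E_pp, E_qq) = diag(12(-3p^2 - 8p + 4), 4(3q^2 - 13)).
At (-4, -1): H = diag(-144, -40).
Both eigenvalues are negative, so H is negative definite: a local maximum.

local maximum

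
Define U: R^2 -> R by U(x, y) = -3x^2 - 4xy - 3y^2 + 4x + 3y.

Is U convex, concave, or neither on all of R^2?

U is quadratic, so its Hessian is the constant matrix H = [[-6, -4], [-4, -6]].
det(H) = 20, tr(H) = -12.
det(H) > 0 and tr(H) < 0, so H is negative definite everywhere: concave.

concave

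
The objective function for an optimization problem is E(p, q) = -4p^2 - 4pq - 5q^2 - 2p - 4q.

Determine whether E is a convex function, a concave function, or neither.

E is quadratic, so its Hessian is the constant matrix H = [[-8, -4], [-4, -10]].
det(H) = 64, tr(H) = -18.
det(H) > 0 and tr(H) < 0, so H is negative definite everywhere: concave.

concave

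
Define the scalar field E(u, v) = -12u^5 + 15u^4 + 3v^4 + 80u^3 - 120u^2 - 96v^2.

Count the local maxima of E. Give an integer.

E separates as a function of u plus a function of v, so ∇E=0 decouples.
∂E/∂u = -60u(u - 2)(u - 1)(u + 2) = 0 at u ∈ {-2, 0, 1, 2}; ∂E/∂v = 12v(v - 4)(v + 4) = 0 at v ∈ {-4, 0, 4}.
The Hessian is diagonal: diag(E_uu, E_vv). Second derivatives: E_uu(-2)=1440, E_uu(0)=-240, E_uu(1)=180, E_uu(2)=-480; E_vv(-4)=384, E_vv(0)=-192, E_vv(4)=384.
Local maxima occur where both diagonal entries negative: (0, 0), (2, 0). Count: 2.

2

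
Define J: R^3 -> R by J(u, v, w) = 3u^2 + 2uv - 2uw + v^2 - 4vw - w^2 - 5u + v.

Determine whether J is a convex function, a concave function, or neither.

neither

J is quadratic, so its Hessian is the constant matrix H = [[6, 2, -2], [2, 2, -4], [-2, -4, -2]].
Leading principal minors: 6, 8, -88.
Neither pattern holds ⇒ H is indefinite ⇒ neither convex nor concave.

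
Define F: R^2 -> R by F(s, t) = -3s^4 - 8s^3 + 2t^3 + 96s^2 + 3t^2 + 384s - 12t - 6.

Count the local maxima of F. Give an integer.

F separates as a function of s plus a function of t, so ∇F=0 decouples.
∂F/∂s = -12(s - 4)(s + 2)(s + 4) = 0 at s ∈ {-4, -2, 4}; ∂F/∂t = 6(t - 1)(t + 2) = 0 at t ∈ {-2, 1}.
The Hessian is diagonal: diag(F_ss, F_tt). Second derivatives: F_ss(-4)=-192, F_ss(-2)=144, F_ss(4)=-576; F_tt(-2)=-18, F_tt(1)=18.
Local maxima occur where both diagonal entries negative: (-4, -2), (4, -2). Count: 2.

2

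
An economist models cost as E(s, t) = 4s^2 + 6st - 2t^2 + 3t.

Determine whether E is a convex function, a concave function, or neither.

neither

E is quadratic, so its Hessian is the constant matrix H = [[8, 6], [6, -4]].
det(H) = -68, tr(H) = 4.
det(H) < 0, so H is indefinite: neither convex nor concave.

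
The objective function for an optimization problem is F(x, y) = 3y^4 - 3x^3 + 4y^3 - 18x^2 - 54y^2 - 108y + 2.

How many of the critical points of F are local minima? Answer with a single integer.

F separates as a function of x plus a function of y, so ∇F=0 decouples.
∂F/∂x = -9x(x + 4) = 0 at x ∈ {-4, 0}; ∂F/∂y = 12(y - 3)(y + 1)(y + 3) = 0 at y ∈ {-3, -1, 3}.
The Hessian is diagonal: diag(F_xx, F_yy). Second derivatives: F_xx(-4)=36, F_xx(0)=-36; F_yy(-3)=144, F_yy(-1)=-96, F_yy(3)=288.
Local minima occur where both diagonal entries positive: (-4, -3), (-4, 3). Count: 2.

2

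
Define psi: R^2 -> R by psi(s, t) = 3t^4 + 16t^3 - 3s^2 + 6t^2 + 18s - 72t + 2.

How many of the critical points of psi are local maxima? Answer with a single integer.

psi separates as a function of s plus a function of t, so ∇psi=0 decouples.
∂psi/∂s = -6(s - 3) = 0 at s ∈ {3}; ∂psi/∂t = 12(t - 1)(t + 2)(t + 3) = 0 at t ∈ {-3, -2, 1}.
The Hessian is diagonal: diag(psi_ss, psi_tt). Second derivatives: psi_ss(3)=-6; psi_tt(-3)=48, psi_tt(-2)=-36, psi_tt(1)=144.
Local maxima occur where both diagonal entries negative: (3, -2). Count: 1.

1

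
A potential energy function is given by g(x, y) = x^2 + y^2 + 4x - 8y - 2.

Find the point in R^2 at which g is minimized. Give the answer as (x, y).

(-2, 4)

g(x,y) separates as P(x) + Q(y) − 2, so its minimum is min P + min Q − 2.
P'(x) = 2x + 4 vanishes at x ∈ {-2}; Q'(y) = 2y - 8 vanishes at y ∈ {4}.
Local minima of P (where P''>0): P(-2)=-4. Local minima of Q: Q(4)=-16.
So the global minimum of g is P(-2) + Q(4) − 2 = -4 − 16 − 2 = -22, attained at (-2, 4).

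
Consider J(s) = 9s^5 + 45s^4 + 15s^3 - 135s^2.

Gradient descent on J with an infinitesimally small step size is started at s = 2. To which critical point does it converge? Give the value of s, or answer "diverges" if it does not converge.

1

J'(s) = 45s(s - 1)(s + 2)(s + 3), so J'(2) = 1800.
Gradient descent moves in the -J' direction, i.e. s is decreasing.
The nearest critical point in that direction is s = 1, where J'' = 540 > 0 (a local minimum). The iterate converges there.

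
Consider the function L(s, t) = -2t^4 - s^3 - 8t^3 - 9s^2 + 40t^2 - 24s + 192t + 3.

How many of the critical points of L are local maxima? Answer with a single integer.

L separates as a function of s plus a function of t, so ∇L=0 decouples.
∂L/∂s = -3(s + 2)(s + 4) = 0 at s ∈ {-4, -2}; ∂L/∂t = -8(t - 3)(t + 2)(t + 4) = 0 at t ∈ {-4, -2, 3}.
The Hessian is diagonal: diag(L_ss, L_tt). Second derivatives: L_ss(-4)=6, L_ss(-2)=-6; L_tt(-4)=-112, L_tt(-2)=80, L_tt(3)=-280.
Local maxima occur where both diagonal entries negative: (-2, -4), (-2, 3). Count: 2.

2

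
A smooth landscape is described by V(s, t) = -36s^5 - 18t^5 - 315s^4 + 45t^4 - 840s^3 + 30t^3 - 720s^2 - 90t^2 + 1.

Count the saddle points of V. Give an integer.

8

V separates as a function of s plus a function of t, so ∇V=0 decouples.
∂V/∂s = -180s(s + 1)(s + 2)(s + 4) = 0 at s ∈ {-4, -2, -1, 0}; ∂V/∂t = -90t(t - 2)(t - 1)(t + 1) = 0 at t ∈ {-1, 0, 1, 2}.
The Hessian is diagonal: diag(V_ss, V_tt). Second derivatives: V_ss(-4)=4320, V_ss(-2)=-720, V_ss(-1)=540, V_ss(0)=-1440; V_tt(-1)=540, V_tt(0)=-180, V_tt(1)=180, V_tt(2)=-540.
Saddle points occur where the two diagonal entries have opposite signs: (-4, 0), (-4, 2), (-2, -1), (-2, 1), (-1, 0), (-1, 2), (0, -1), (0, 1). Count: 8.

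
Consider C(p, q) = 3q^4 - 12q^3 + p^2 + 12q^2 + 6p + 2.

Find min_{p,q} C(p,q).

C(p,q) separates as A(p) + B(q) + 2, so its minimum is min A + min B + 2.
A'(p) = 2p + 6 vanishes at p ∈ {-3}; B'(q) = 12q(q - 2)(q - 1) vanishes at q ∈ {0, 1, 2}.
Local minima of A (where A''>0): A(-3)=-9. Local minima of B: B(0)=0, B(2)=0.
So the global minimum of C is A(-3) + B(0) + 2 = -9 + 0 + 2 = -7, attained at (-3, 0).

-7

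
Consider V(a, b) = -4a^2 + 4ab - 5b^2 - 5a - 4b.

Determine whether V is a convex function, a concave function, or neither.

V is quadratic, so its Hessian is the constant matrix H = [[-8, 4], [4, -10]].
det(H) = 64, tr(H) = -18.
det(H) > 0 and tr(H) < 0, so H is negative definite everywhere: concave.

concave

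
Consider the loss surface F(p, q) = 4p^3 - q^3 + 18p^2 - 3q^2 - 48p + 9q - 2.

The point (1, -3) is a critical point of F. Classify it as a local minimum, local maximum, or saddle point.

local minimum

The mixed partial ∂²F/∂p∂q is 0, so the Hessian at any point is diag(F_pp, F_qq) = diag(12(2p + 3), -6(q + 1)).
At (1, -3): H = diag(60, 12).
Both eigenvalues are positive, so H is positive definite: a local minimum.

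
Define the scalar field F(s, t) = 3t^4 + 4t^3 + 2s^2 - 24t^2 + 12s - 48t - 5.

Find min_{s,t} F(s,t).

-135

F(s,t) separates as P(s) + Q(t) − 5, so its minimum is min P + min Q − 5.
P'(s) = 4s + 12 vanishes at s ∈ {-3}; Q'(t) = 12(t - 2)(t + 1)(t + 2) vanishes at t ∈ {-2, -1, 2}.
Local minima of P (where P''>0): P(-3)=-18. Local minima of Q: Q(-2)=16, Q(2)=-112.
So the global minimum of F is P(-3) + Q(2) − 5 = -18 − 112 − 5 = -135, attained at (-3, 2).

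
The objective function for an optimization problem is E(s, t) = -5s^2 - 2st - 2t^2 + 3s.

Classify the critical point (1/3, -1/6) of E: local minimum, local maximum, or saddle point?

The Hessian of E is constant: H = [[-10, -2], [-2, -4]].
det(H) = (-10)·(-4) − (-2)² = 36.
det(H) > 0 and tr(H) = -14 < 0, so H is negative definite and the point is a local maximum.

local maximum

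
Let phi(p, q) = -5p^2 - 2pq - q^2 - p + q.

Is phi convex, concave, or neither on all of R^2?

phi is quadratic, so its Hessian is the constant matrix H = [[-10, -2], [-2, -2]].
det(H) = 16, tr(H) = -12.
det(H) > 0 and tr(H) < 0, so H is negative definite everywhere: concave.

concave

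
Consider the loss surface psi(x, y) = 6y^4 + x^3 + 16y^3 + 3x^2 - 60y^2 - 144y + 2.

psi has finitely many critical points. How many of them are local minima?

psi separates as a function of x plus a function of y, so ∇psi=0 decouples.
∂psi/∂x = 3x(x + 2) = 0 at x ∈ {-2, 0}; ∂psi/∂y = 24(y - 2)(y + 1)(y + 3) = 0 at y ∈ {-3, -1, 2}.
The Hessian is diagonal: diag(psi_xx, psi_yy). Second derivatives: psi_xx(-2)=-6, psi_xx(0)=6; psi_yy(-3)=240, psi_yy(-1)=-144, psi_yy(2)=360.
Local minima occur where both diagonal entries positive: (0, -3), (0, 2). Count: 2.

2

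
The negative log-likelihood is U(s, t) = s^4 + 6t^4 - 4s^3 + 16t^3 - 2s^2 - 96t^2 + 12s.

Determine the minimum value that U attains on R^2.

U(s,t) separates as P(s) + Q(t), so its minimum is min P + min Q.
P'(s) = 4(s - 3)(s - 1)(s + 1) vanishes at s ∈ {-1, 1, 3}; Q'(t) = 24t(t - 2)(t + 4) vanishes at t ∈ {-4, 0, 2}.
Local minima of P (where P''>0): P(-1)=-9, P(3)=-9. Local minima of Q: Q(-4)=-1024, Q(2)=-160.
So the global minimum of U is P(-1) + Q(-4) = -9 − 1024 = -1033, attained at (-1, -4).

-1033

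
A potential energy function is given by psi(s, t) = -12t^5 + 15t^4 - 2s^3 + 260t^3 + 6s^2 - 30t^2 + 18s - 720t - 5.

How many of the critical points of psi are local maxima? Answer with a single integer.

psi separates as a function of s plus a function of t, so ∇psi=0 decouples.
∂psi/∂s = -6(s - 3)(s + 1) = 0 at s ∈ {-1, 3}; ∂psi/∂t = -60(t - 4)(t - 1)(t + 1)(t + 3) = 0 at t ∈ {-3, -1, 1, 4}.
The Hessian is diagonal: diag(psi_ss, psi_tt). Second derivatives: psi_ss(-1)=24, psi_ss(3)=-24; psi_tt(-3)=3360, psi_tt(-1)=-1200, psi_tt(1)=1440, psi_tt(4)=-6300.
Local maxima occur where both diagonal entries negative: (3, -1), (3, 4). Count: 2.

2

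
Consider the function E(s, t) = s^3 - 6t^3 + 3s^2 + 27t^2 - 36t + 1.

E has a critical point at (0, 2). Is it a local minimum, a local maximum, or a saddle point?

The mixed partial ∂²E/∂s∂t is 0, so the Hessian at any point is diag(E_ss, E_tt) = diag(6(s + 1), 18(-2t + 3)).
At (0, 2): H = diag(6, -18).
The eigenvalues have opposite signs, so H is indefinite: a saddle point.

saddle point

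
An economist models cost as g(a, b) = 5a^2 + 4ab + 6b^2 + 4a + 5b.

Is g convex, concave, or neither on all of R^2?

g is quadratic, so its Hessian is the constant matrix H = [[10, 4], [4, 12]].
det(H) = 104, tr(H) = 22.
det(H) > 0 and tr(H) > 0, so H is positive definite everywhere: convex.

convex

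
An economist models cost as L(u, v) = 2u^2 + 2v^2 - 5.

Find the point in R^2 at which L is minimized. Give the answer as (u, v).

(0, 0)

L(u,v) separates as P(u) + Q(v) − 5, so its minimum is min P + min Q − 5.
P'(u) = 4u vanishes at u ∈ {0}; Q'(v) = 4v vanishes at v ∈ {0}.
Local minima of P (where P''>0): P(0)=0. Local minima of Q: Q(0)=0.
So the global minimum of L is P(0) + Q(0) − 5 = 0 + 0 − 5 = -5, attained at (0, 0).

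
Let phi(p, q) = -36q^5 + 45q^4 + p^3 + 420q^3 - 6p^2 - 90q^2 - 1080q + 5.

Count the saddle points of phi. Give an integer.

4

phi separates as a function of p plus a function of q, so ∇phi=0 decouples.
∂phi/∂p = 3p(p - 4) = 0 at p ∈ {0, 4}; ∂phi/∂q = -180(q - 3)(q - 1)(q + 1)(q + 2) = 0 at q ∈ {-2, -1, 1, 3}.
The Hessian is diagonal: diag(phi_pp, phi_qq). Second derivatives: phi_pp(0)=-12, phi_pp(4)=12; phi_qq(-2)=2700, phi_qq(-1)=-1440, phi_qq(1)=2160, phi_qq(3)=-7200.
Saddle points occur where the two diagonal entries have opposite signs: (0, -2), (0, 1), (4, -1), (4, 3). Count: 4.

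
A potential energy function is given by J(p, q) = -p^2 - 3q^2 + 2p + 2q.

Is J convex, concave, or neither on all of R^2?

J is quadratic, so its Hessian is the constant matrix H = [[-2, 0], [0, -6]].
det(H) = 12, tr(H) = -8.
det(H) > 0 and tr(H) < 0, so H is negative definite everywhere: concave.

concave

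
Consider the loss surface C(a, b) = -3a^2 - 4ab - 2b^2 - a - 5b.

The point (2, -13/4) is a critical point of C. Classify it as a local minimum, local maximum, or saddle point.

The Hessian of C is constant: H = [[-6, -4], [-4, -4]].
det(H) = (-6)·(-4) − (-4)² = 8.
det(H) > 0 and tr(H) = -10 < 0, so H is negative definite and the point is a local maximum.

local maximum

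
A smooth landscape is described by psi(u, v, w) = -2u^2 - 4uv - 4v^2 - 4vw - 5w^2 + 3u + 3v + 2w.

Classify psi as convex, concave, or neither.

psi is quadratic, so its Hessian is the constant matrix H = [[-4, -4, 0], [-4, -8, -4], [0, -4, -10]].
Leading principal minors: -4, 16, -96.
Signs alternate −, +, − ⇒ H ≺ 0 ⇒ concave.

concave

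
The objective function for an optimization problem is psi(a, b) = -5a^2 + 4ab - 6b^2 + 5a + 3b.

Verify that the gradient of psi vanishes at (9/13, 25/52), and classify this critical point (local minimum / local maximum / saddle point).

local maximum

∇psi = (-10a + 4b + 5, 4a - 12b + 3); substituting (9/13, 25/52) gives ∇psi = (0, 0), so (9/13, 25/52) is indeed a critical point.
The Hessian of psi is constant: H = [[-10, 4], [4, -12]].
det(H) = (-10)·(-12) − 4² = 104.
det(H) > 0 and tr(H) = -22 < 0, so H is negative definite and the point is a local maximum.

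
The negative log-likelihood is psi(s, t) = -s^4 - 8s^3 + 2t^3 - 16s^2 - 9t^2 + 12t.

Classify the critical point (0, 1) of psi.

The mixed partial ∂²psi/∂s∂t is 0, so the Hessian at any point is diag(psi_ss, psi_tt) = diag(-4(3s^2 + 12s + 8), 6(2t - 3)).
At (0, 1): H = diag(-32, -6).
Both eigenvalues are negative, so H is negative definite: a local maximum.

local maximum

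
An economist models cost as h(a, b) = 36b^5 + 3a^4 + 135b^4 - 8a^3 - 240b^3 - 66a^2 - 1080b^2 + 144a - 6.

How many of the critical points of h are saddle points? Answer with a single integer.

6

h separates as a function of a plus a function of b, so ∇h=0 decouples.
∂h/∂a = 12(a - 4)(a - 1)(a + 3) = 0 at a ∈ {-3, 1, 4}; ∂h/∂b = 180b(b - 2)(b + 2)(b + 3) = 0 at b ∈ {-3, -2, 0, 2}.
The Hessian is diagonal: diag(h_aa, h_bb). Second derivatives: h_aa(-3)=336, h_aa(1)=-144, h_aa(4)=252; h_bb(-3)=-2700, h_bb(-2)=1440, h_bb(0)=-2160, h_bb(2)=7200.
Saddle points occur where the two diagonal entries have opposite signs: (-3, -3), (-3, 0), (1, -2), (1, 2), (4, -3), (4, 0). Count: 6.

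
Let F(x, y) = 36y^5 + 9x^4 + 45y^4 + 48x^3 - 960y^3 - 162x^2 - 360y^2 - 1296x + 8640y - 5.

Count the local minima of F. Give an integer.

4

F separates as a function of x plus a function of y, so ∇F=0 decouples.
∂F/∂x = 36(x - 3)(x + 3)(x + 4) = 0 at x ∈ {-4, -3, 3}; ∂F/∂y = 180(y - 3)(y - 2)(y + 2)(y + 4) = 0 at y ∈ {-4, -2, 2, 3}.
The Hessian is diagonal: diag(F_xx, F_yy). Second derivatives: F_xx(-4)=252, F_xx(-3)=-216, F_xx(3)=1512; F_yy(-4)=-15120, F_yy(-2)=7200, F_yy(2)=-4320, F_yy(3)=6300.
Local minima occur where both diagonal entries positive: (-4, -2), (-4, 3), (3, -2), (3, 3). Count: 4.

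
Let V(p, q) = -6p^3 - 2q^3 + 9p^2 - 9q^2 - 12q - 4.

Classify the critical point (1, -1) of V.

The mixed partial ∂²V/∂p∂q is 0, so the Hessian at any point is diag(V_pp, V_qq) = diag(18(-2p + 1), -6(2q + 3)).
At (1, -1): H = diag(-18, -6).
Both eigenvalues are negative, so H is negative definite: a local maximum.

local maximum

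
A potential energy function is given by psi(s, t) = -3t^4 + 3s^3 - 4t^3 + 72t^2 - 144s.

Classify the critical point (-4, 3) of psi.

local maximum

The mixed partial ∂²psi/∂s∂t is 0, so the Hessian at any point is diag(psi_ss, psi_tt) = diag(18s, 12(-3t^2 - 2t + 12)).
At (-4, 3): H = diag(-72, -252).
Both eigenvalues are negative, so H is negative definite: a local maximum.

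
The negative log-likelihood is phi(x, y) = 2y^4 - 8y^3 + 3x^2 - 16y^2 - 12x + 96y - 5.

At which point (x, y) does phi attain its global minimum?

phi(x,y) separates as P(x) + Q(y) − 5, so its minimum is min P + min Q − 5.
P'(x) = 6x - 12 vanishes at x ∈ {2}; Q'(y) = 8(y - 3)(y - 2)(y + 2) vanishes at y ∈ {-2, 2, 3}.
Local minima of P (where P''>0): P(2)=-12. Local minima of Q: Q(-2)=-160, Q(3)=90.
So the global minimum of phi is P(2) + Q(-2) − 5 = -12 − 160 − 5 = -177, attained at (2, -2).

(2, -2)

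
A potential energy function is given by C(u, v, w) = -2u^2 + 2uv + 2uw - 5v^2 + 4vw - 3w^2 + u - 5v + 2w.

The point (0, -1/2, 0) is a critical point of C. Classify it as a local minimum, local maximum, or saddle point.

local maximum

The Hessian is constant: H = [[-4, 2, 2], [2, -10, 4], [2, 4, -6]].
Leading principal minors: Δ₁ = -4, Δ₂ = 36, Δ₃ = -80.
The minors alternate sign starting negative (−, +, −), so H is negative definite: a local maximum.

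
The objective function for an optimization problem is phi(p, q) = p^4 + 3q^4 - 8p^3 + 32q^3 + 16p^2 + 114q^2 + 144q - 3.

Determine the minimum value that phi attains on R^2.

phi(p,q) separates as A(p) + B(q) − 3, so its minimum is min A + min B − 3.
A'(p) = 4p(p - 4)(p - 2) vanishes at p ∈ {0, 2, 4}; B'(q) = 12(q + 1)(q + 3)(q + 4) vanishes at q ∈ {-4, -3, -1}.
Local minima of A (where A''>0): A(0)=0, A(4)=0. Local minima of B: B(-4)=-32, B(-1)=-59.
So the global minimum of phi is A(0) + B(-1) − 3 = 0 − 59 − 3 = -62, attained at (0, -1).

-62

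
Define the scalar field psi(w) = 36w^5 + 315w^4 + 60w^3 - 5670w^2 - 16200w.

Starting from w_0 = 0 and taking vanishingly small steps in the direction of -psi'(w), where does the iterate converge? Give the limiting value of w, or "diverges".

psi'(w) = 180(w - 3)(w + 2)(w + 3)(w + 5), so psi'(0) = -16200.
Gradient descent moves in the -psi' direction, i.e. w is increasing.
The nearest critical point in that direction is w = 3, where psi'' = 43200 > 0 (a local minimum). The iterate converges there.

3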